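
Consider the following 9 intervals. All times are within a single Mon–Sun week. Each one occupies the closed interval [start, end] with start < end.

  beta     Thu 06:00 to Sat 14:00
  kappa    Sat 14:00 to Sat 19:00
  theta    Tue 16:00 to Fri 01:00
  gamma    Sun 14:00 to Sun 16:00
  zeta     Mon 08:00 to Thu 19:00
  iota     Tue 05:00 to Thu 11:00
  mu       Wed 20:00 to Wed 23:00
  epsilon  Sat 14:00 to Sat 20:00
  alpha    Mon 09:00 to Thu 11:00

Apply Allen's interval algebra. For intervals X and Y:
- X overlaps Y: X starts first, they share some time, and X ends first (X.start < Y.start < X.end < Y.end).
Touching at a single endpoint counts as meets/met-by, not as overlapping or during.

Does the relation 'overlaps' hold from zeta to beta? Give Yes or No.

zeta = [Mon 08:00, Thu 19:00], beta = [Thu 06:00, Sat 14:00].
Actual relation of zeta to beta: overlaps.
Asked whether 'overlaps' holds → Yes.

Yes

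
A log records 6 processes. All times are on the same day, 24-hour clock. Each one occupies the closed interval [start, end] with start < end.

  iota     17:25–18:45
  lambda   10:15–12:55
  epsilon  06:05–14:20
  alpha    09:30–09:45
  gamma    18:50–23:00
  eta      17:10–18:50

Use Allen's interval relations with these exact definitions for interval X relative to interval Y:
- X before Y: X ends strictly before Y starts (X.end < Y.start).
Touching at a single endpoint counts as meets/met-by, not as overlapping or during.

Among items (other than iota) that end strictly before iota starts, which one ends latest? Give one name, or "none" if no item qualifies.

Target iota = [17:25, 18:45].
alpha [09:30, 09:45] → before → candidate.
epsilon [06:05, 14:20] → before → candidate.
eta [17:10, 18:50] → contains → excluded.
gamma [18:50, 23:00] → after → excluded.
lambda [10:15, 12:55] → before → candidate.
Among candidates, latest end is 14:20 → epsilon.

epsilon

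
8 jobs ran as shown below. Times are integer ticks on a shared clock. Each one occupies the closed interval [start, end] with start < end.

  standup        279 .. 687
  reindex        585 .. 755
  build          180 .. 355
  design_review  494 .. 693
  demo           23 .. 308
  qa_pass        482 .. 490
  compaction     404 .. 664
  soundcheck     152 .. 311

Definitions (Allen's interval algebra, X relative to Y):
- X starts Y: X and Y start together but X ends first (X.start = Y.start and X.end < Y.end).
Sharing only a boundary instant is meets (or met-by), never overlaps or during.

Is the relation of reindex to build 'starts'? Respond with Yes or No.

No

reindex = [585, 755], build = [180, 355].
Actual relation of reindex to build: after.
Asked whether 'starts' holds → No.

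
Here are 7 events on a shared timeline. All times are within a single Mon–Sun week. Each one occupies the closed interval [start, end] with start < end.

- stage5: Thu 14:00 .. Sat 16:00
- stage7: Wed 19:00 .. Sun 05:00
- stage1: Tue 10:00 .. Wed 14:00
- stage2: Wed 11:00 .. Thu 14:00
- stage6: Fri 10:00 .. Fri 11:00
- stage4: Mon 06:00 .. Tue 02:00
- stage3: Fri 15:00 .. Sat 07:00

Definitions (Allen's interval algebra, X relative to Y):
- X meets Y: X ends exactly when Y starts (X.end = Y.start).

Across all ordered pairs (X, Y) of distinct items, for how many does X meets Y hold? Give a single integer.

Checking all 42 ordered pairs for relation 'meets'; matching pairs in alphabetical order:
(stage2, stage5): stage2 meets stage5 ✓
Count: 1.

1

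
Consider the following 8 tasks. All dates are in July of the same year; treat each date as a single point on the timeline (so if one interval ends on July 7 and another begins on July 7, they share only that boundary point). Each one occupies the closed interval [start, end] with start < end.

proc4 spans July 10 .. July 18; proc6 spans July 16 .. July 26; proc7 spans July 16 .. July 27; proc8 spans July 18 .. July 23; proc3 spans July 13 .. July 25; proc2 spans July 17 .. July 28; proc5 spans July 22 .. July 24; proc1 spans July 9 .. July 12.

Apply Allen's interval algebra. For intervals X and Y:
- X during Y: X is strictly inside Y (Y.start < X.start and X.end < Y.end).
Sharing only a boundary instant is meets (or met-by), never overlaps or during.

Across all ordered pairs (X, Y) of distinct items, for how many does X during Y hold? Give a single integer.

8

Checking all 56 ordered pairs for relation 'during'; matching pairs in alphabetical order:
(proc5, proc2): proc5 during proc2 ✓
(proc5, proc3): proc5 during proc3 ✓
(proc5, proc6): proc5 during proc6 ✓
(proc5, proc7): proc5 during proc7 ✓
(proc8, proc2): proc8 during proc2 ✓
(proc8, proc3): proc8 during proc3 ✓
(proc8, proc6): proc8 during proc6 ✓
(proc8, proc7): proc8 during proc7 ✓
Count: 8.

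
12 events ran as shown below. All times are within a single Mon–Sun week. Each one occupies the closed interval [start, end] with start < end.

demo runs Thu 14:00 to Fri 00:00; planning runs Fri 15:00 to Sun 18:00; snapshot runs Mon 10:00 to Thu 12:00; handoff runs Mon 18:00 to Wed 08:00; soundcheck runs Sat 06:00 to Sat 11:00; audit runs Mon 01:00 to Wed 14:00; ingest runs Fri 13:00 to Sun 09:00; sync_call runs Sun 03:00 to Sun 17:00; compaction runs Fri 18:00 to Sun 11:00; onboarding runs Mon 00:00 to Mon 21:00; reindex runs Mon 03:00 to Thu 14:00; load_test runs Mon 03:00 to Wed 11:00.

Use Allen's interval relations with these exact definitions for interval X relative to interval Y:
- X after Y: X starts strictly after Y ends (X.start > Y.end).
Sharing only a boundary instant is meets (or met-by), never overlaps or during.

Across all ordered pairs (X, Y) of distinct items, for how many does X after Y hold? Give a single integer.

41

Checking all 132 ordered pairs for relation 'after'; matching pairs in alphabetical order:
(compaction, audit): compaction after audit ✓
(compaction, demo): compaction after demo ✓
(compaction, handoff): compaction after handoff ✓
(compaction, load_test): compaction after load_test ✓
(compaction, onboarding): compaction after onboarding ✓
(compaction, reindex): compaction after reindex ✓
(compaction, snapshot): compaction after snapshot ✓
(demo, audit): demo after audit ✓
(demo, handoff): demo after handoff ✓
(demo, load_test): demo after load_test ✓
(demo, onboarding): demo after onboarding ✓
(demo, snapshot): demo after snapshot ✓
(ingest, audit): ingest after audit ✓
(ingest, demo): ingest after demo ✓
(ingest, handoff): ingest after handoff ✓
(ingest, load_test): ingest after load_test ✓
(ingest, onboarding): ingest after onboarding ✓
(ingest, reindex): ingest after reindex ✓
(ingest, snapshot): ingest after snapshot ✓
(planning, audit): planning after audit ✓
(planning, demo): planning after demo ✓
(planning, handoff): planning after handoff ✓
(planning, load_test): planning after load_test ✓
(planning, onboarding): planning after onboarding ✓
... plus 17 further pairs not listed.
Count: 41.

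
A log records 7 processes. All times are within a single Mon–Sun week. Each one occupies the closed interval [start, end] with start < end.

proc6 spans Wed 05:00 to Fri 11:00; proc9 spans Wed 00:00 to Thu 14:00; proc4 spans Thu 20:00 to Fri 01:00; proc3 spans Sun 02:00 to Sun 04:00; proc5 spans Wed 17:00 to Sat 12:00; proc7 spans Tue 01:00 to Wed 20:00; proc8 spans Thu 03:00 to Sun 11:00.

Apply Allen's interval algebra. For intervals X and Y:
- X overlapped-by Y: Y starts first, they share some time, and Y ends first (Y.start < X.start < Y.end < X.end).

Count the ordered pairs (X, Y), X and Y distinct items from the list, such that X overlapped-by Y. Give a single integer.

Checking all 42 ordered pairs for relation 'overlapped-by'; matching pairs in alphabetical order:
(proc5, proc6): proc5 overlapped-by proc6 ✓
(proc5, proc7): proc5 overlapped-by proc7 ✓
(proc5, proc9): proc5 overlapped-by proc9 ✓
(proc6, proc7): proc6 overlapped-by proc7 ✓
(proc6, proc9): proc6 overlapped-by proc9 ✓
(proc8, proc5): proc8 overlapped-by proc5 ✓
(proc8, proc6): proc8 overlapped-by proc6 ✓
(proc8, proc9): proc8 overlapped-by proc9 ✓
(proc9, proc7): proc9 overlapped-by proc7 ✓
Count: 9.

9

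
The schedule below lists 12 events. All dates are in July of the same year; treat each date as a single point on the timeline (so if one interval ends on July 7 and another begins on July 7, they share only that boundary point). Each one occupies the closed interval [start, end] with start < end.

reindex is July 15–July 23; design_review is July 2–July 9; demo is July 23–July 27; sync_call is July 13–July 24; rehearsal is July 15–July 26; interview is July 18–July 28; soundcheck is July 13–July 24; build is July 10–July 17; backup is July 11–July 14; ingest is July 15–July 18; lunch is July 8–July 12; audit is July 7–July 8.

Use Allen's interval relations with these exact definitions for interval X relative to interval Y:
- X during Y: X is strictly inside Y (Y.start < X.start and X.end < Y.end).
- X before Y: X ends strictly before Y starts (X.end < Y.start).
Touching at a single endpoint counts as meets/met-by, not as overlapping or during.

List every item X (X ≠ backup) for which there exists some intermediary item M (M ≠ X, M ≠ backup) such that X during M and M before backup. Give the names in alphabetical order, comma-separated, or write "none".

audit

Target backup = [July 11, July 14].
Intermediaries M with M before backup: audit, design_review.
Via audit — items with X during audit: none.
Via design_review — items with X during design_review: audit.
Union: audit.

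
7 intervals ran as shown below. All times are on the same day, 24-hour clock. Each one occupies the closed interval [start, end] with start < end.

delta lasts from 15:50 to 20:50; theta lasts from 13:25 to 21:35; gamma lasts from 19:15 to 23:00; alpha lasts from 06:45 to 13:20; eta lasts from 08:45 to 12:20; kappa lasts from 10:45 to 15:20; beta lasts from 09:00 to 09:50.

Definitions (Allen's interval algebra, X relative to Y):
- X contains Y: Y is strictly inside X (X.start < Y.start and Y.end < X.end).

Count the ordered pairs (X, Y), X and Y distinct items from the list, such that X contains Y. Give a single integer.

4

Checking all 42 ordered pairs for relation 'contains'; matching pairs in alphabetical order:
(alpha, beta): alpha contains beta ✓
(alpha, eta): alpha contains eta ✓
(eta, beta): eta contains beta ✓
(theta, delta): theta contains delta ✓
Count: 4.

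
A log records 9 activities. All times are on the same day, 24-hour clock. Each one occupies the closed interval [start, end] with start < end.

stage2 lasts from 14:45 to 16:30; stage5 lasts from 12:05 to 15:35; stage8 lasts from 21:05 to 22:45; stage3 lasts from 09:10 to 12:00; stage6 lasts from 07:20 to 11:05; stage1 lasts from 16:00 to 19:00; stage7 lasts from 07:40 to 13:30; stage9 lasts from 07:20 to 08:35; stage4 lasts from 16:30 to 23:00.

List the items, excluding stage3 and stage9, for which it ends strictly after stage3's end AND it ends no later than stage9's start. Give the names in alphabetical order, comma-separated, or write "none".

Conditions: its end is strictly after stage3's end (X.end > 12:00) AND its end is no later than stage9's start (X.end <= 07:20).
stage1: end 19:00 > 12:00? ✓; end 19:00 <= 07:20? ✗ → no.
stage2: end 16:30 > 12:00? ✓; end 16:30 <= 07:20? ✗ → no.
stage4: end 23:00 > 12:00? ✓; end 23:00 <= 07:20? ✗ → no.
stage5: end 15:35 > 12:00? ✓; end 15:35 <= 07:20? ✗ → no.
stage6: end 11:05 > 12:00? ✗; end 11:05 <= 07:20? ✗ → no.
stage7: end 13:30 > 12:00? ✓; end 13:30 <= 07:20? ✗ → no.
stage8: end 22:45 > 12:00? ✓; end 22:45 <= 07:20? ✗ → no.
Result: none.

none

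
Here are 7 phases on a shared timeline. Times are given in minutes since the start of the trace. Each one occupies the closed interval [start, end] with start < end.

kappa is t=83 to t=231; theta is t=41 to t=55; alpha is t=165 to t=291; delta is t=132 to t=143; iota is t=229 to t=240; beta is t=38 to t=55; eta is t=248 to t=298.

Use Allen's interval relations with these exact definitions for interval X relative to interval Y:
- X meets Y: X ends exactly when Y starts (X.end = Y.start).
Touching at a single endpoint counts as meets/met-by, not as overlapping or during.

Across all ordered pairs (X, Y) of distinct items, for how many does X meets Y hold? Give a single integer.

Checking all 42 ordered pairs for relation 'meets'; matching pairs in alphabetical order:
No pair satisfies it.
Count: 0.

0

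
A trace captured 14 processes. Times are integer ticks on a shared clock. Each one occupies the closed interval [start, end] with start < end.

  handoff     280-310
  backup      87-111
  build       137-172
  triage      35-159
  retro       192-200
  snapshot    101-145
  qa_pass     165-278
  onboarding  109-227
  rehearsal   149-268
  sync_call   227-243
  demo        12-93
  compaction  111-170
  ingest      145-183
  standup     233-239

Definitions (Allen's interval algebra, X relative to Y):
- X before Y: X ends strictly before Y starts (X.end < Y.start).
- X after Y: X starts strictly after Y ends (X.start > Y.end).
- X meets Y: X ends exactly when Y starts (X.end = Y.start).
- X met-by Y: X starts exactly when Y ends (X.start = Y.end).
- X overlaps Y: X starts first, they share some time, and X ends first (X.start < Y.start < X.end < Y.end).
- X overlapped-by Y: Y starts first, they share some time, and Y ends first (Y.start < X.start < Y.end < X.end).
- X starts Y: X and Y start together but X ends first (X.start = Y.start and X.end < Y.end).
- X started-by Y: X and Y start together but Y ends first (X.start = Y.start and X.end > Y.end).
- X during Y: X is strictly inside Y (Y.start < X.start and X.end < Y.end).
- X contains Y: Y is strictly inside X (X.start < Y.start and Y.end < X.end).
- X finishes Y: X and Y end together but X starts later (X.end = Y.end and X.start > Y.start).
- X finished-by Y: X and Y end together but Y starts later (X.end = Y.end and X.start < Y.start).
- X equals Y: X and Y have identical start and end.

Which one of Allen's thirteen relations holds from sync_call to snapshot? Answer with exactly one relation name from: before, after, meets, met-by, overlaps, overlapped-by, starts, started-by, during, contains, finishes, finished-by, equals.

after

sync_call = [227, 243]; snapshot = [101, 145].
Compare endpoints: sync_call.start > snapshot.start, sync_call.start > snapshot.end, sync_call.end > snapshot.start, sync_call.end > snapshot.end.
That pattern is 'after'.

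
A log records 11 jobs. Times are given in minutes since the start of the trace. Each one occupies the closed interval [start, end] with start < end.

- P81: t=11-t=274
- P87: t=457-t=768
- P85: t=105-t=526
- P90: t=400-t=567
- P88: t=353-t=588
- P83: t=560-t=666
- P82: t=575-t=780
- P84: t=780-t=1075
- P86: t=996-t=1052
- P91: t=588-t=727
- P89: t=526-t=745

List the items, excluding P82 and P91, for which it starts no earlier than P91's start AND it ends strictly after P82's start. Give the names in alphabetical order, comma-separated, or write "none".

Conditions: its start is no earlier than P91's start (X.start >= t=588) AND its end is strictly after P82's start (X.end > t=575).
P81: start t=11 >= t=588? ✗; end t=274 > t=575? ✗ → no.
P83: start t=560 >= t=588? ✗; end t=666 > t=575? ✓ → no.
P84: start t=780 >= t=588? ✓; end t=1075 > t=575? ✓ → yes.
P85: start t=105 >= t=588? ✗; end t=526 > t=575? ✗ → no.
P86: start t=996 >= t=588? ✓; end t=1052 > t=575? ✓ → yes.
P87: start t=457 >= t=588? ✗; end t=768 > t=575? ✓ → no.
P88: start t=353 >= t=588? ✗; end t=588 > t=575? ✓ → no.
P89: start t=526 >= t=588? ✗; end t=745 > t=575? ✓ → no.
P90: start t=400 >= t=588? ✗; end t=567 > t=575? ✗ → no.
Result: P84, P86.

P84, P86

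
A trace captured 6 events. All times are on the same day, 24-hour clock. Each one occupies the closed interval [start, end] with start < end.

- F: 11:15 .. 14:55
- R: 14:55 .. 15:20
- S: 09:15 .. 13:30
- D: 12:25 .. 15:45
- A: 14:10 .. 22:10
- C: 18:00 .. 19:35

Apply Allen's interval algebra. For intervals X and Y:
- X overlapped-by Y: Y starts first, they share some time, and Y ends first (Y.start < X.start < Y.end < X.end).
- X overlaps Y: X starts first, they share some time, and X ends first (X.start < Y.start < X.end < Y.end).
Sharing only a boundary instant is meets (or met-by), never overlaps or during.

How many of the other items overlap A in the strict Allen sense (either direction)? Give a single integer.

Target A = [14:10, 22:10].
C [18:00, 19:35] → during → no.
D [12:25, 15:45] → overlaps → counts.
F [11:15, 14:55] → overlaps → counts.
R [14:55, 15:20] → during → no.
S [09:15, 13:30] → before → no.
Total: 2.

2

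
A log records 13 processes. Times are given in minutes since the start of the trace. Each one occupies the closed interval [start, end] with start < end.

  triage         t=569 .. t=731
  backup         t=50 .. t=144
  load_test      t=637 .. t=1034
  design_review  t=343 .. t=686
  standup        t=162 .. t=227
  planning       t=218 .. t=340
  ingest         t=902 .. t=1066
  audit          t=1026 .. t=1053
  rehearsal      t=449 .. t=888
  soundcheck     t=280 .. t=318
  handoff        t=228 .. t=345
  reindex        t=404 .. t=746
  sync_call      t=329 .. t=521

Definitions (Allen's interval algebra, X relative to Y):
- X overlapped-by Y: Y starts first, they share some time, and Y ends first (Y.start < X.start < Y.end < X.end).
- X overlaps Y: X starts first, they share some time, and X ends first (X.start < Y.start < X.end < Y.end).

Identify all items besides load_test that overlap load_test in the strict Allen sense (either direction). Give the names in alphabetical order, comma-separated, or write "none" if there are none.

audit, design_review, ingest, rehearsal, reindex, triage

Target load_test = [t=637, t=1034].
audit [t=1026, t=1053] → overlapped-by → yes.
backup [t=50, t=144] → before → no.
design_review [t=343, t=686] → overlaps → yes.
handoff [t=228, t=345] → before → no.
ingest [t=902, t=1066] → overlapped-by → yes.
planning [t=218, t=340] → before → no.
rehearsal [t=449, t=888] → overlaps → yes.
reindex [t=404, t=746] → overlaps → yes.
soundcheck [t=280, t=318] → before → no.
standup [t=162, t=227] → before → no.
sync_call [t=329, t=521] → before → no.
triage [t=569, t=731] → overlaps → yes.
Result: audit, design_review, ingest, rehearsal, reindex, triage.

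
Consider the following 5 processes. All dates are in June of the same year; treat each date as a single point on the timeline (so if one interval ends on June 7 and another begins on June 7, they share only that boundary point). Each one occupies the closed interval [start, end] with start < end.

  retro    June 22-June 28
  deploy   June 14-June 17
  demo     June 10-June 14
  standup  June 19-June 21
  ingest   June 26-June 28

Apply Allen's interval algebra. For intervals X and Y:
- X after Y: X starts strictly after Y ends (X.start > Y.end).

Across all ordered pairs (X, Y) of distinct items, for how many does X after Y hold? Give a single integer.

Checking all 20 ordered pairs for relation 'after'; matching pairs in alphabetical order:
(ingest, demo): ingest after demo ✓
(ingest, deploy): ingest after deploy ✓
(ingest, standup): ingest after standup ✓
(retro, demo): retro after demo ✓
(retro, deploy): retro after deploy ✓
(retro, standup): retro after standup ✓
(standup, demo): standup after demo ✓
(standup, deploy): standup after deploy ✓
Count: 8.

8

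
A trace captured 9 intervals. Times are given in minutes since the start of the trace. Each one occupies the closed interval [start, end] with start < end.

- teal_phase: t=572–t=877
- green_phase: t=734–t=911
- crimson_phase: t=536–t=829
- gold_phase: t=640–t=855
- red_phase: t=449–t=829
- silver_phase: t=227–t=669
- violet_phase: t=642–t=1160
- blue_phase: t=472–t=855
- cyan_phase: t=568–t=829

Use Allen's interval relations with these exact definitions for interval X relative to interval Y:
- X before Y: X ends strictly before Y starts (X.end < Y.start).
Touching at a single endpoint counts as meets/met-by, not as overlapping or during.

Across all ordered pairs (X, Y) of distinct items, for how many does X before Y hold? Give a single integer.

Checking all 72 ordered pairs for relation 'before'; matching pairs in alphabetical order:
(silver_phase, green_phase): silver_phase before green_phase ✓
Count: 1.

1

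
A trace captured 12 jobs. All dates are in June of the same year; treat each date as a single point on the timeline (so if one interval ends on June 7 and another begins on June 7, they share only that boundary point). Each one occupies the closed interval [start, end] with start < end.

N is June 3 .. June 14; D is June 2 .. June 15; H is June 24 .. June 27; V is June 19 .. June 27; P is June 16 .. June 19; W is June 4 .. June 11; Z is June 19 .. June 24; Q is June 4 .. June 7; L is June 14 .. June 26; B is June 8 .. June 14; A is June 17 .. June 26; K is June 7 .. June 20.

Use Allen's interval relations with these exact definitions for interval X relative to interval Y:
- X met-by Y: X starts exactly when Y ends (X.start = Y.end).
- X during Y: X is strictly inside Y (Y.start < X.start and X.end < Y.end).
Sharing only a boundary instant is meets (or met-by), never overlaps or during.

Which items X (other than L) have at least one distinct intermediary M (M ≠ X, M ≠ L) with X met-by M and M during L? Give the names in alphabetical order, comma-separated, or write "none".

H, V, Z

Target L = [June 14, June 26].
Intermediaries M with M during L: P, Z.
Via P — items with X met-by P: V, Z.
Via Z — items with X met-by Z: H.
Union: H, V, Z.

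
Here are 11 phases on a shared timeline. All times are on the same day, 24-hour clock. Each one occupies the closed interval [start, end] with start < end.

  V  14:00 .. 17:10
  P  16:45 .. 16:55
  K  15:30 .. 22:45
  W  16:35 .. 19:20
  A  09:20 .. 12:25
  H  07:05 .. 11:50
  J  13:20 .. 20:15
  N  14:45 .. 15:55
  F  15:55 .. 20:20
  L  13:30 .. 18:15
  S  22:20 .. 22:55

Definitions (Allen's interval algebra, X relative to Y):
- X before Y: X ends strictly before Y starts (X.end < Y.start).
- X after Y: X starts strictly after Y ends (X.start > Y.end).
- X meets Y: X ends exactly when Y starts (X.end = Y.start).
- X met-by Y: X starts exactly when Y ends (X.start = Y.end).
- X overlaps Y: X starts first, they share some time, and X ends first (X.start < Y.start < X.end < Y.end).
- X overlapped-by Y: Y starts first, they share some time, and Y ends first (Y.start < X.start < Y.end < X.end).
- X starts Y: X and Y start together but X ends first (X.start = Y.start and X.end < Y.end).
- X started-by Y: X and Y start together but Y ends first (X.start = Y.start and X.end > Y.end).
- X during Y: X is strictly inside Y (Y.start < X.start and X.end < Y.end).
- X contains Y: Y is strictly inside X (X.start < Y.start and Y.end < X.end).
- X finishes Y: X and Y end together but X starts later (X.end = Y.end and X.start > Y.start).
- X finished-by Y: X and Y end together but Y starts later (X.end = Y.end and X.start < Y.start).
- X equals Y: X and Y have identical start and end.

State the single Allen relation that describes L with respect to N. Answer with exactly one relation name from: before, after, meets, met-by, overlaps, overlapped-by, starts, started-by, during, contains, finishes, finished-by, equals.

L = [13:30, 18:15]; N = [14:45, 15:55].
Compare endpoints: L.start < N.start, L.start < N.end, L.end > N.start, L.end > N.end.
That pattern is 'contains'.

contains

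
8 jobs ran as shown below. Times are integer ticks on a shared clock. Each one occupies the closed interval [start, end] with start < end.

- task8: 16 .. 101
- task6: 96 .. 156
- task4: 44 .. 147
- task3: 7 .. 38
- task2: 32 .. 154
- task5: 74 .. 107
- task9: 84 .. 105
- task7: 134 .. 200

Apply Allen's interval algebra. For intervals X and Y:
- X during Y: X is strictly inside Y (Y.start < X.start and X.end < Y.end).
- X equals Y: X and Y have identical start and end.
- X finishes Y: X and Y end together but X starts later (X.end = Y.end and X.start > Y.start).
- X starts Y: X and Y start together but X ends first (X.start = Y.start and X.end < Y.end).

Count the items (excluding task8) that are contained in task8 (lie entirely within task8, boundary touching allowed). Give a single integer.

0

Target task8 = [16, 101].
task2 [32, 154] → overlapped-by → no.
task3 [7, 38] → overlaps → no.
task4 [44, 147] → overlapped-by → no.
task5 [74, 107] → overlapped-by → no.
task6 [96, 156] → overlapped-by → no.
task7 [134, 200] → after → no.
task9 [84, 105] → overlapped-by → no.
Total: 0.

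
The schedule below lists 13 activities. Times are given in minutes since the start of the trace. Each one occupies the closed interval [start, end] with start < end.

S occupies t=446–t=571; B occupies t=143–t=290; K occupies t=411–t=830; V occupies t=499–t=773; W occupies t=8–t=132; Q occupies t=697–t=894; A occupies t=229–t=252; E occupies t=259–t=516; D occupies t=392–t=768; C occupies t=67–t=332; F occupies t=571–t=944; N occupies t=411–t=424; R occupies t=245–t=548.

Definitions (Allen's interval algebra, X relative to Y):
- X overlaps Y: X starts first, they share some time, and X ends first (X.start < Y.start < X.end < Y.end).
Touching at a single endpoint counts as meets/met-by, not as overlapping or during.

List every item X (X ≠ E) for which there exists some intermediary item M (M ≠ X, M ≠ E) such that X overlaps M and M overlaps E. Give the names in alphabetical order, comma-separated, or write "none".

W

Target E = [t=259, t=516].
Intermediaries M with M overlaps E: B, C.
Via B — items with X overlaps B: none.
Via C — items with X overlaps C: W.
Union: W.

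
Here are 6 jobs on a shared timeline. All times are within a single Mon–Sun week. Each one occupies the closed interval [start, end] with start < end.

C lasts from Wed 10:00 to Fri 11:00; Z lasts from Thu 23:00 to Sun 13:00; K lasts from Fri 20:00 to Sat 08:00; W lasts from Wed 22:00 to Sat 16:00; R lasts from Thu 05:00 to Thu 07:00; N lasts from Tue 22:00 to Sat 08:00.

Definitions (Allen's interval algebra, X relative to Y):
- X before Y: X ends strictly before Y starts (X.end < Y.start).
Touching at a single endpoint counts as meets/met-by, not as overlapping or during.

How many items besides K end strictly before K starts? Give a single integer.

2

Target K = [Fri 20:00, Sat 08:00].
C [Wed 10:00, Fri 11:00] → before → counts.
N [Tue 22:00, Sat 08:00] → finished-by → no.
R [Thu 05:00, Thu 07:00] → before → counts.
W [Wed 22:00, Sat 16:00] → contains → no.
Z [Thu 23:00, Sun 13:00] → contains → no.
Total: 2.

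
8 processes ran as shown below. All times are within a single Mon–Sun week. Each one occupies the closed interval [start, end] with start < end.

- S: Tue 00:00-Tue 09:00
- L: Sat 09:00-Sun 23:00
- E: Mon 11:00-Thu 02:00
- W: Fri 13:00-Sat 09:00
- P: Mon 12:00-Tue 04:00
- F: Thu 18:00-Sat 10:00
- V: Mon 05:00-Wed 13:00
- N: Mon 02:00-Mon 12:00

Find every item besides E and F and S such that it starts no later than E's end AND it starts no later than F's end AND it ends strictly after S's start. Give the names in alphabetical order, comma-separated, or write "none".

Conditions: its start is no later than E's end (X.start <= Thu 02:00) AND its start is no later than F's end (X.start <= Sat 10:00) AND its end is strictly after S's start (X.end > Tue 00:00).
L: start Sat 09:00 <= Thu 02:00? ✗; start Sat 09:00 <= Sat 10:00? ✓; end Sun 23:00 > Tue 00:00? ✓ → no.
N: start Mon 02:00 <= Thu 02:00? ✓; start Mon 02:00 <= Sat 10:00? ✓; end Mon 12:00 > Tue 00:00? ✗ → no.
P: start Mon 12:00 <= Thu 02:00? ✓; start Mon 12:00 <= Sat 10:00? ✓; end Tue 04:00 > Tue 00:00? ✓ → yes.
V: start Mon 05:00 <= Thu 02:00? ✓; start Mon 05:00 <= Sat 10:00? ✓; end Wed 13:00 > Tue 00:00? ✓ → yes.
W: start Fri 13:00 <= Thu 02:00? ✗; start Fri 13:00 <= Sat 10:00? ✓; end Sat 09:00 > Tue 00:00? ✓ → no.
Result: P, V.

P, V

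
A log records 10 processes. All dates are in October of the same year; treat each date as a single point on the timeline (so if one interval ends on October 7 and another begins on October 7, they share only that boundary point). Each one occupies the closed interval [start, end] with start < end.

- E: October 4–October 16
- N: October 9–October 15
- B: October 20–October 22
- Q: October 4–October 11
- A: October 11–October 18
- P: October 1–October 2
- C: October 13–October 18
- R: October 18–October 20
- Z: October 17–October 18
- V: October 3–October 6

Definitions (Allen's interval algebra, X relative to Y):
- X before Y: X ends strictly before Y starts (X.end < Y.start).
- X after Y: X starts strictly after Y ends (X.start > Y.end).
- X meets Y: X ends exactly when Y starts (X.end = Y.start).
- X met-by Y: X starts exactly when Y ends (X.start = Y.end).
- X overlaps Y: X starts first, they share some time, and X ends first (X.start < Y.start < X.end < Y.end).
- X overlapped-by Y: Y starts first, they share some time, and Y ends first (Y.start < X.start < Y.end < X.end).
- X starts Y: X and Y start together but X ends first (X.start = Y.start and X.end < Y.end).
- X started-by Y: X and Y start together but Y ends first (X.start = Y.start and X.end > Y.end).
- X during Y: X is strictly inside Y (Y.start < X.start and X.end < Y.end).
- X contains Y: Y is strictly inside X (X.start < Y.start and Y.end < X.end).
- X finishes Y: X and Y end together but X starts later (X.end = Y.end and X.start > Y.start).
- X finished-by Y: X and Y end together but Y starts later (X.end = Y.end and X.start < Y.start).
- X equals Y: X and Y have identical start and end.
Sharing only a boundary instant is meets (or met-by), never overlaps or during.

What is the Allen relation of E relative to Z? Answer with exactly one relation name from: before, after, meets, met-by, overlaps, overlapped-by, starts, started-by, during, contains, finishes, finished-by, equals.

E = [October 4, October 16]; Z = [October 17, October 18].
Compare endpoints: E.start < Z.start, E.start < Z.end, E.end < Z.start, E.end < Z.end.
That pattern is 'before'.

before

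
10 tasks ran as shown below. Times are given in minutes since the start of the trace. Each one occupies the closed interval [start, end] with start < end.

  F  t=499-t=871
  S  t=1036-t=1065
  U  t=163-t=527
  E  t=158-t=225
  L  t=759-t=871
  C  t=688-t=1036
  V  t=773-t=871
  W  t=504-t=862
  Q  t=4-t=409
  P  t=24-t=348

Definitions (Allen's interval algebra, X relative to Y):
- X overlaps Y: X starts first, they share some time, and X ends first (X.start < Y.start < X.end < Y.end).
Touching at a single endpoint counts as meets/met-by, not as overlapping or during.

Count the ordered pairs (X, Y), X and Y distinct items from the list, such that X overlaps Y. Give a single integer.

Checking all 90 ordered pairs for relation 'overlaps'; matching pairs in alphabetical order:
(E, U): E overlaps U ✓
(F, C): F overlaps C ✓
(P, U): P overlaps U ✓
(Q, U): Q overlaps U ✓
(U, F): U overlaps F ✓
(U, W): U overlaps W ✓
(W, C): W overlaps C ✓
(W, L): W overlaps L ✓
(W, V): W overlaps V ✓
Count: 9.

9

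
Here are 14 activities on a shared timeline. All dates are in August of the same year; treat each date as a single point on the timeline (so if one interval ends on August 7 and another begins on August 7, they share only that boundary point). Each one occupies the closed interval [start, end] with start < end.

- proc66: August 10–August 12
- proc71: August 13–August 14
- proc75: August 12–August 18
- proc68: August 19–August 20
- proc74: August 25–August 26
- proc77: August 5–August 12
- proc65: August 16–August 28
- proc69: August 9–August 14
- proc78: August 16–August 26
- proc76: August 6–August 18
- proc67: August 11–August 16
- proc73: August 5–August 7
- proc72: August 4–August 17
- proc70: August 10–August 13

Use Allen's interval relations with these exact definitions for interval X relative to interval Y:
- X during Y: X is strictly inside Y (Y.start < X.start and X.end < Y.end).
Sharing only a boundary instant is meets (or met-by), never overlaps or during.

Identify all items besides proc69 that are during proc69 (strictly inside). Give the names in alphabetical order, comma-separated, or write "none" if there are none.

Target proc69 = [August 9, August 14].
proc65 [August 16, August 28] → after → no.
proc66 [August 10, August 12] → during → yes.
proc67 [August 11, August 16] → overlapped-by → no.
proc68 [August 19, August 20] → after → no.
proc70 [August 10, August 13] → during → yes.
proc71 [August 13, August 14] → finishes → no.
proc72 [August 4, August 17] → contains → no.
proc73 [August 5, August 7] → before → no.
proc74 [August 25, August 26] → after → no.
proc75 [August 12, August 18] → overlapped-by → no.
proc76 [August 6, August 18] → contains → no.
proc77 [August 5, August 12] → overlaps → no.
proc78 [August 16, August 26] → after → no.
Result: proc66, proc70.

proc66, proc70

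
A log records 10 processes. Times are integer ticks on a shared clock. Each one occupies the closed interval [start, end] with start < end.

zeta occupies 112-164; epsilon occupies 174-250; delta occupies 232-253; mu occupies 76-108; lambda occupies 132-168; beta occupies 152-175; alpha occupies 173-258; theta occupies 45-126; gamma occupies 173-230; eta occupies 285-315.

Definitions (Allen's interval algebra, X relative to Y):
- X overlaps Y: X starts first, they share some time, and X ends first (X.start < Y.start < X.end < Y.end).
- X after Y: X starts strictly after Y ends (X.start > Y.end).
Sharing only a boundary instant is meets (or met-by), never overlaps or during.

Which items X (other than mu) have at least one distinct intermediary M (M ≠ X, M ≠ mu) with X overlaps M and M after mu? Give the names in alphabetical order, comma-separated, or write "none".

Target mu = [76, 108].
Intermediaries M with M after mu: alpha, beta, delta, epsilon, eta, gamma, lambda, zeta.
Via alpha — items with X overlaps alpha: beta.
Via beta — items with X overlaps beta: lambda, zeta.
Via delta — items with X overlaps delta: epsilon.
Via epsilon — items with X overlaps epsilon: beta, gamma.
Via eta — items with X overlaps eta: none.
Via gamma — items with X overlaps gamma: beta.
Via lambda — items with X overlaps lambda: zeta.
Via zeta — items with X overlaps zeta: theta.
Union: beta, epsilon, gamma, lambda, theta, zeta.

beta, epsilon, gamma, lambda, theta, zeta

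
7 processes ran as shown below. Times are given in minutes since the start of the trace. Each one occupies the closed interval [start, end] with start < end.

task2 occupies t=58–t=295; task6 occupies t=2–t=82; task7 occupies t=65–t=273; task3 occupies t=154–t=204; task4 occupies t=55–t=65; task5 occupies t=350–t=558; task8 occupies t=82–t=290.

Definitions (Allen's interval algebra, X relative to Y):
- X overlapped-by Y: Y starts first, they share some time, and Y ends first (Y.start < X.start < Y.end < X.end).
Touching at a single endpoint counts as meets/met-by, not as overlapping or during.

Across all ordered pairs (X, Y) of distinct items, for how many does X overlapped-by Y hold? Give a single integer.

4

Checking all 42 ordered pairs for relation 'overlapped-by'; matching pairs in alphabetical order:
(task2, task4): task2 overlapped-by task4 ✓
(task2, task6): task2 overlapped-by task6 ✓
(task7, task6): task7 overlapped-by task6 ✓
(task8, task7): task8 overlapped-by task7 ✓
Count: 4.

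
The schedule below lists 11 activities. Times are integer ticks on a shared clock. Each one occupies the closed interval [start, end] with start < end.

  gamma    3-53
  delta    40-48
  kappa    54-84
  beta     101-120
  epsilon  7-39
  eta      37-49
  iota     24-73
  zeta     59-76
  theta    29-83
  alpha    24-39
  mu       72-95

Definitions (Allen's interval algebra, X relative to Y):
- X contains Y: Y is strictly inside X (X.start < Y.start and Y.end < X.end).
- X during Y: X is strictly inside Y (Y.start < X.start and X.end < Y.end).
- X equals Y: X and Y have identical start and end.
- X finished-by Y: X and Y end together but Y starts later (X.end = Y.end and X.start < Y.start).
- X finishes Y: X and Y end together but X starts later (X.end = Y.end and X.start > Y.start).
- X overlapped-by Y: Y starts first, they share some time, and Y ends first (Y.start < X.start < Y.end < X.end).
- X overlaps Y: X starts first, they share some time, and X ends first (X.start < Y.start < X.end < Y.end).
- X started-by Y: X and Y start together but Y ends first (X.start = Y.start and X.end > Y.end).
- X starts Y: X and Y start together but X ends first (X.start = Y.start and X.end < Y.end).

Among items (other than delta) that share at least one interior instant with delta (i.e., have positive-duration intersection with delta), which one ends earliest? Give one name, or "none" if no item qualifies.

Target delta = [40, 48].
alpha [24, 39] → before → excluded.
beta [101, 120] → after → excluded.
epsilon [7, 39] → before → excluded.
eta [37, 49] → contains → candidate.
gamma [3, 53] → contains → candidate.
iota [24, 73] → contains → candidate.
kappa [54, 84] → after → excluded.
mu [72, 95] → after → excluded.
theta [29, 83] → contains → candidate.
zeta [59, 76] → after → excluded.
Among candidates, earliest end is 49 → eta.

eta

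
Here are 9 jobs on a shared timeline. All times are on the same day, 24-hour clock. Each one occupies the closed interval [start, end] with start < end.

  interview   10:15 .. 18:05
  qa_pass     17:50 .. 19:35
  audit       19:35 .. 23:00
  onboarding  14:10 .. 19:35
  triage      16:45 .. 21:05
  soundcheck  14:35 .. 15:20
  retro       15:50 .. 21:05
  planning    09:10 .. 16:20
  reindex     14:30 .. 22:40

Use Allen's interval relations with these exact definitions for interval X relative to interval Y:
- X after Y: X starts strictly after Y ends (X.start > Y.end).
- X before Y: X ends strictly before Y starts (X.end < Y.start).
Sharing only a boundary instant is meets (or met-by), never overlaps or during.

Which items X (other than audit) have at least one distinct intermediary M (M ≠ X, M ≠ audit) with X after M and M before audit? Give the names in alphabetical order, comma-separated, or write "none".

qa_pass, retro, triage

Target audit = [19:35, 23:00].
Intermediaries M with M before audit: interview, planning, soundcheck.
Via interview — items with X after interview: none.
Via planning — items with X after planning: qa_pass, triage.
Via soundcheck — items with X after soundcheck: qa_pass, retro, triage.
Union: qa_pass, retro, triage.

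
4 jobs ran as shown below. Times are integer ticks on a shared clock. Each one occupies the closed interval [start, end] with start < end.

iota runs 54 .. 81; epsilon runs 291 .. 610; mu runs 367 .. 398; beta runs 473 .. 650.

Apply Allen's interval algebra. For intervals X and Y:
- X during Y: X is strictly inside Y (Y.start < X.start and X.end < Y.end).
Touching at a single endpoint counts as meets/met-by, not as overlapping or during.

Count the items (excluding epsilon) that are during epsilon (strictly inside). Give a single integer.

Target epsilon = [291, 610].
beta [473, 650] → overlapped-by → no.
iota [54, 81] → before → no.
mu [367, 398] → during → counts.
Total: 1.

1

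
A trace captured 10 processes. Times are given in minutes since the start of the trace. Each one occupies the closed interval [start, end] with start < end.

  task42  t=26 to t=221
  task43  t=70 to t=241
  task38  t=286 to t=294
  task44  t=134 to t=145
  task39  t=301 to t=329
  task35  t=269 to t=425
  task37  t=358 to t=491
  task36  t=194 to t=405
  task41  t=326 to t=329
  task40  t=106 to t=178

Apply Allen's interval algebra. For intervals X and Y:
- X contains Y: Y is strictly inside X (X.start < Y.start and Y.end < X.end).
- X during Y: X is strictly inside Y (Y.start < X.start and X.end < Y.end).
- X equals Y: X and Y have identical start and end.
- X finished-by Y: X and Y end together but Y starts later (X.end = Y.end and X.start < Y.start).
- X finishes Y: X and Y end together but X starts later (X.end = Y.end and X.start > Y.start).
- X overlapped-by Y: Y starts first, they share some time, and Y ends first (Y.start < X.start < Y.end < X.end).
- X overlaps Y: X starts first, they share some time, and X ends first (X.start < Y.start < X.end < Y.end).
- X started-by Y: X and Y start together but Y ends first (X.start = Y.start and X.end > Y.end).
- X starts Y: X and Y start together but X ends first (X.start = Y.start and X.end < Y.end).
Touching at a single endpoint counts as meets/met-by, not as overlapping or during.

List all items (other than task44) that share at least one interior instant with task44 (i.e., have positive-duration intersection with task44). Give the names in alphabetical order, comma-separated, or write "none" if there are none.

Target task44 = [t=134, t=145].
task35 [t=269, t=425] → after → no.
task36 [t=194, t=405] → after → no.
task37 [t=358, t=491] → after → no.
task38 [t=286, t=294] → after → no.
task39 [t=301, t=329] → after → no.
task40 [t=106, t=178] → contains → yes.
task41 [t=326, t=329] → after → no.
task42 [t=26, t=221] → contains → yes.
task43 [t=70, t=241] → contains → yes.
Result: task40, task42, task43.

task40, task42, task43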